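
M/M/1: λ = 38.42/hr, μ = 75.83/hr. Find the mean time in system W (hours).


W = 1/(μ−λ) = 1/(75.83 − 38.42) = 1/37.41 = 0.02673 hr

Final: 0.02673 hr


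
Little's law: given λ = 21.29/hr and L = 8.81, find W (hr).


W = L/λ = 8.81/21.29 = 0.4138 hr

Final: 0.4138 hr


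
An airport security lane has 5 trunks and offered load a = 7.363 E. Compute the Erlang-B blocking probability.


B(c,a) = (a^c/c!) / Σ_{k=0}^{c} a^k/k!
a^5/5! = 180.340287
Σ terms (k=0..5): 1.00000 + 7.36300 + 27.10688 + 66.52933 + 122.46386 + 180.34029 = 404.803366
B = 180.340287/404.803366 = 0.445501

Final: 0.445501


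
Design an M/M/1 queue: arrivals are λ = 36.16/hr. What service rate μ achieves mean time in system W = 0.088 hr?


W = 1/(μ−λ) ⇒ μ − λ = 1/W = 1/0.088 = 11.3636
μ = λ + 1/W = 36.16 + 11.3636 = 47.5236 per hr

Final: 47.5236 /hr


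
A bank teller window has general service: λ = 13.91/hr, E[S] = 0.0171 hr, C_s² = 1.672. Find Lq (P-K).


ρ = λ·E[S] = 13.91·0.0171 = 0.2379
Lq = ρ²(1+C_s²)/(2(1−ρ)) = 0.05658·(1+1.672)/(2·0.7621)
= 0.05658·2.6720/1.5243 = 0.09918

Final: 0.09918


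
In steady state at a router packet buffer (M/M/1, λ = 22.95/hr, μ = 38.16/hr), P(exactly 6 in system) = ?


ρ = 22.95/38.16 = 0.6014
P_n = (1−ρ)·ρ^n = (1 − 0.6014)·0.6014^6 = 0.3986·0.047320 = 0.018861

Final: 0.018861


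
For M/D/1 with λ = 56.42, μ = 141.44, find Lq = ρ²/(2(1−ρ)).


ρ = 56.42/141.44 = 0.3989
M/D/1: Lq = ρ²/(2(1−ρ)) = 0.1591/(2·0.6011) = 0.13236

Final: 0.13236


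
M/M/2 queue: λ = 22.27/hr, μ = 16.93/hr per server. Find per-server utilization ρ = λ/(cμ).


ρ = λ/(cμ) = 22.27/(2·16.93) = 22.27/33.86 = 0.6577

Final: 0.6577


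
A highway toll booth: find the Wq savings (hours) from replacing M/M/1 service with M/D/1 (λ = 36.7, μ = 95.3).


ρ = 36.7/95.3 = 0.3851
Wq(M/M/1) = ρ/(μ−λ) = 0.3851/58.60 = 0.006572 hr
Wq(M/D/1) = ρ/(2(μ−λ)) = 0.003286 hr
Savings = 0.006572 − 0.003286 = 0.003286 hr

Final: 0.003286 hr


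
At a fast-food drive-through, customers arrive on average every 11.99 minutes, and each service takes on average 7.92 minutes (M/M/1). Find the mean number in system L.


λ = 60/11.99 = 5.0042 /hr
μ = 60/7.92 = 7.5758 /hr
ρ = λ/μ = 5.0042/7.5758 = 0.6606
L = ρ/(1−ρ) = 0.6606/0.3394 = 1.9459

Final: 1.9459


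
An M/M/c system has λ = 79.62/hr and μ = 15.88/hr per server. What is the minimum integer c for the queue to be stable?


Stability requires cμ > λ ⇔ c > λ/μ.
λ/μ = 79.62/15.88 = 5.0139
Minimum integer c = ⌊5.0139⌋ + 1 = 6
Check: 6·15.88 = 95.28 > 79.62, while 5·15.88 = 79.40 ≤ 79.62

Final: 6 servers


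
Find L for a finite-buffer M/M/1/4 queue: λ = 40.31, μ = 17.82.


ρ = 40.31/17.82 = 2.2621
L = ρ[1 − (K+1)ρ^K + Kρ^(K+1)] / [(1−ρ)(1−ρ^(K+1))]
Numerator: 2.2621·(1 − 5·26.183060 + 4·59.227785) = 242.031561
Denominator: (-1.2621)·(-58.227785) = 73.487255
L = 242.031561/73.487255 = 3.2935

Final: 3.2935


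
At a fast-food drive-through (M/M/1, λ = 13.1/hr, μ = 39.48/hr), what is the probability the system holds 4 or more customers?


ρ = 13.1/39.48 = 0.3318
P(N ≥ n) = ρ^n = 0.3318^4 = 0.012122

Final: 0.012122


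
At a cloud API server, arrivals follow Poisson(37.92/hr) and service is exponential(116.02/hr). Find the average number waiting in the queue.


ρ = 37.92/116.02 = 0.3268
Lq = ρ²/(1−ρ) = 0.1068/0.6732 = 0.1587

Final: 0.1587


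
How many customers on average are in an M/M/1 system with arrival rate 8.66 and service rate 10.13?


ρ = λ/μ = 8.66/10.13 = 0.8549
L = ρ/(1−ρ) = 0.8549/(1 − 0.8549) = 0.8549/0.1451 = 5.8912

Final: 5.8912


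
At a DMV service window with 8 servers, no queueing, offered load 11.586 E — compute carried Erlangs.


B(8,11.586) = 0.406665 (Erlang-B)
Carried load = a(1 − B) = 11.586·(1 − 0.406665) = 11.586·0.593335 = 6.8744 E

Final: 6.8744 Erlangs


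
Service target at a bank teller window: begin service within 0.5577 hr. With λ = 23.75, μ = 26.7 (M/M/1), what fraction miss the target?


ρ = 23.75/26.7 = 0.8895
P(Wq > t) = ρ·e^{−(μ−λ)t} = 0.8895·e^{−1.6452}
= 0.8895·0.192971 = 0.171650

Final: 0.171650


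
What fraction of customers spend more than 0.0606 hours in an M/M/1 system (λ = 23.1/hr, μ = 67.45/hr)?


W ~ Exponential(μ−λ) for M/M/1.
μ − λ = 67.45 − 23.1 = 44.3500
P(W > t) = e^{−(μ−λ)t} = e^{−2.6876} = 0.068043

Final: 0.068043


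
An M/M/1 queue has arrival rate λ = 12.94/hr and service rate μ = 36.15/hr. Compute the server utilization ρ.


ρ = λ/μ = 12.94/36.15 = 0.3580

Final: 0.3580


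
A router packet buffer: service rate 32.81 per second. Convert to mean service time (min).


Mean service time = 1/μ = 1/32.81 second = 0.03048 second
In minutes: 0.03048 × 0.0166667 = 0.0005080 min

Final: 0.0005080 min


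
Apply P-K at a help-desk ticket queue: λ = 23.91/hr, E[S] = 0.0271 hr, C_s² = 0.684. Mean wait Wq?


ρ = λ·E[S] = 23.91·0.0271 = 0.6480
E[S²] = E[S]²(1+C_s²) = 0.0271²·(1+0.684) = 0.001237
Wq = λ·E[S²]/(2(1−ρ)) = 23.91·0.001237/(2·0.3520) = 0.04200 hr

Final: 0.04200 hr


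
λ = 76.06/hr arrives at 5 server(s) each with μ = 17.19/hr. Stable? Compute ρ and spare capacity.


Total capacity cμ = 5·17.19 = 85.95/hr
ρ = λ/(cμ) = 76.06/85.95 = 0.8849
Stable ⇔ ρ < 1: YES
Spare capacity = cμ − λ = 85.95 − 76.06 = 9.89/hr

Final: ρ = 0.8849; stable; margin = 9.89/hr


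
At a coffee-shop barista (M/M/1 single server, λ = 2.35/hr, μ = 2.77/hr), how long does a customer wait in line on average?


ρ = 2.35/2.77 = 0.8484
Wq = ρ/(μ−λ) = 0.8484/(2.77 − 2.35) = 0.8484/0.4200 = 2.0199 hr

Final: 2.0199 hr


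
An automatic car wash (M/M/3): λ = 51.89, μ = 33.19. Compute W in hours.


a = 1.5634; ρ = 0.5211; P₀ = 0.195480
Lq = P₀·a^c·ρ/(c!(1−ρ)²) = 0.28296
Wq = Lq/λ = 0.28296/51.89 = 0.005453 hr
W = Wq + 1/μ = 0.005453 + 0.03013 = 0.03558 hr

Final: 0.03558 hr


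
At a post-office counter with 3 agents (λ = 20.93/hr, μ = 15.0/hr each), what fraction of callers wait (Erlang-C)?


a = λ/μ = 1.3953; ρ = a/3 = 0.4651
P₀ = 0.237231 (from M/M/c formula)
C(c,a) = [a^c/(c!(1−ρ))]·P₀ = [2.71665/(6·0.5349)]·0.237231
= 0.84648·0.237231 = 0.200813

Final: 0.200813


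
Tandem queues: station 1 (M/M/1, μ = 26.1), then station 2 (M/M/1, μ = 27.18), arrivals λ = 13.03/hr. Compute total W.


Each node sees arrival rate λ = 13.03/hr (tandem ⇒ throughput preserved).
W₁ = 1/(μ₁−λ) = 1/(26.1−13.03) = 0.07651 hr
W₂ = 1/(μ₂−λ) = 1/(27.18−13.03) = 0.07067 hr
W_total = W₁ + W₂ = 0.07651 + 0.07067 = 0.14718 hr

Final: 0.14718 hr


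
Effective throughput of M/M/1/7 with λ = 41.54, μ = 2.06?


ρ = 20.1650; P_K = (1−ρ)ρ^7/(1−ρ^8) = 0.950409
λ_eff = λ(1 − P_K) = 41.54·(1 − 0.950409) = 41.54·0.049591 = 2.0600 /hr

Final: 2.0600 /hr


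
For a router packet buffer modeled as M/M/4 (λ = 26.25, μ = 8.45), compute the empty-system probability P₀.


a = λ/μ = 26.25/8.45 = 3.1065; ρ = a/c = 0.7766
Σ_{k=0}^{3} a^k/k! (terms k=0..3) = 1.00000 + 3.10651 + 4.82520 + 4.99651 = 13.92822
Tail: a^4/(4!(1−ρ)) = 93.13017/(24·0.2234) = 17.37196
P₀ = 1/(13.92822 + 17.37196) = 1/31.30018 = 0.031949

Final: 0.031949


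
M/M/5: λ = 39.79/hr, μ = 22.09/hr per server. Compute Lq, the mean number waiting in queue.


a = λ/μ = 1.8013; ρ = a/5 = 0.3603
P₀ = 0.164386
Lq = P₀·a^c·ρ / (c!·(1−ρ)²) = 0.164386·18.96230·0.3603/(120·0.40928)
= 0.02286

Final: 0.02286


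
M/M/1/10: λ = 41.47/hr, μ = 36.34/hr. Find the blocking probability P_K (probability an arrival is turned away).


ρ = λ/μ = 41.47/36.34 = 1.1412
P_K = (1−ρ)ρ^K/(1−ρ^(K+1)) = (-0.1412·3.745339)/(1 − 4.274056)
= -0.528717/-3.274056 = 0.161487

Final: 0.161487


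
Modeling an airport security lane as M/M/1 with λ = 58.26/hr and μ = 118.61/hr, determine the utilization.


ρ = λ/μ = 58.26/118.61 = 0.4912

Final: 0.4912


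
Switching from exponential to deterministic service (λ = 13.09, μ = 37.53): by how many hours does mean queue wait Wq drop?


ρ = 13.09/37.53 = 0.3488
Wq(M/M/1) = ρ/(μ−λ) = 0.3488/24.44 = 0.01427 hr
Wq(M/D/1) = ρ/(2(μ−λ)) = 0.007136 hr
Savings = 0.01427 − 0.007136 = 0.007136 hr

Final: 0.007136 hr


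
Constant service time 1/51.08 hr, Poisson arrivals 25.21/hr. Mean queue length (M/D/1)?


ρ = 25.21/51.08 = 0.4935
M/D/1: Lq = ρ²/(2(1−ρ)) = 0.2436/(2·0.5065) = 0.24047

Final: 0.24047


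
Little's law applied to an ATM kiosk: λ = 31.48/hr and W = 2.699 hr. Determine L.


L = λW = 31.48·2.699 = 84.9645

Final: 84.9645


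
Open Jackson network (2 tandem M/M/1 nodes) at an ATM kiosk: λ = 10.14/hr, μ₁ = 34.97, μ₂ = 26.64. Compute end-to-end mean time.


Each node sees arrival rate λ = 10.14/hr (tandem ⇒ throughput preserved).
W₁ = 1/(μ₁−λ) = 1/(34.97−10.14) = 0.04027 hr
W₂ = 1/(μ₂−λ) = 1/(26.64−10.14) = 0.06061 hr
W_total = W₁ + W₂ = 0.04027 + 0.06061 = 0.10088 hr

Final: 0.10088 hr


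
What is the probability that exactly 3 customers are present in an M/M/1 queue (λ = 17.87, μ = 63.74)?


ρ = 17.87/63.74 = 0.2804
P_n = (1−ρ)·ρ^n = (1 − 0.2804)·0.2804^3 = 0.7196·0.022036 = 0.015858

Final: 0.015858


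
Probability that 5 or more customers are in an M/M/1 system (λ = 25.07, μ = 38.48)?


ρ = 25.07/38.48 = 0.6515
P(N ≥ n) = ρ^n = 0.6515^5 = 0.117381

Final: 0.117381


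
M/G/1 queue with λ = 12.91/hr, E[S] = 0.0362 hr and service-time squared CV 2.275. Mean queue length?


ρ = λ·E[S] = 12.91·0.0362 = 0.4673
Lq = ρ²(1+C_s²)/(2(1−ρ)) = 0.2184·(1+2.275)/(2·0.5327)
= 0.2184·3.2750/1.0653 = 0.67143

Final: 0.67143


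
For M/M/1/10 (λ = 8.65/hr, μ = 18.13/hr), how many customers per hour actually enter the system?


ρ = 0.4771; P_K = (1−ρ)ρ^10/(1−ρ^11) = 0.0003197
λ_eff = λ(1 − P_K) = 8.65·(1 − 0.0003197) = 8.65·0.999680 = 8.6472 /hr

Final: 8.6472 /hr


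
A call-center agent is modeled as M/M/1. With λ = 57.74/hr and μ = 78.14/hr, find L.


ρ = λ/μ = 57.74/78.14 = 0.7389
L = ρ/(1−ρ) = 0.7389/(1 − 0.7389) = 0.7389/0.2611 = 2.8304

Final: 2.8304


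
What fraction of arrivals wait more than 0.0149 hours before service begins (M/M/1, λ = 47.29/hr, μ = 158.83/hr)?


ρ = 47.29/158.83 = 0.2977
P(Wq > t) = ρ·e^{−(μ−λ)t} = 0.2977·e^{−1.6619}
= 0.2977·0.189769 = 0.056502

Final: 0.056502


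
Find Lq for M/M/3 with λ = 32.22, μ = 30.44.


a = λ/μ = 1.0585; ρ = a/3 = 0.3528
P₀ = 0.341990
Lq = P₀·a^c·ρ / (c!·(1−ρ)²) = 0.341990·1.18589·0.3528/(6·0.41884)
= 0.05694

Final: 0.05694


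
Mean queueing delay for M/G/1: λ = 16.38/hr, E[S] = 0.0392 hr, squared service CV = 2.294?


ρ = λ·E[S] = 16.38·0.0392 = 0.6421
E[S²] = E[S]²(1+C_s²) = 0.0392²·(1+2.294) = 0.005062
Wq = λ·E[S²]/(2(1−ρ)) = 16.38·0.005062/(2·0.3579) = 0.11583 hr

Final: 0.11583 hr


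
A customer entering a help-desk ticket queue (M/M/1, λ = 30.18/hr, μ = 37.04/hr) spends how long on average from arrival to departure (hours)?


W = 1/(μ−λ) = 1/(37.04 − 30.18) = 1/6.86 = 0.1458 hr

Final: 0.1458 hr


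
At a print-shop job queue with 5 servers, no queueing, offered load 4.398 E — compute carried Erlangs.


B(5,4.398) = 0.234199 (Erlang-B)
Carried load = a(1 − B) = 4.398·(1 − 0.234199) = 4.398·0.765801 = 3.3680 E

Final: 3.3680 Erlangs


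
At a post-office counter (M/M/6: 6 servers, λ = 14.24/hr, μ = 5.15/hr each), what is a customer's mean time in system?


a = 2.7650; ρ = 0.4608; P₀ = 0.062325
Lq = P₀·a^c·ρ/(c!(1−ρ)²) = 0.06133
Wq = Lq/λ = 0.06133/14.24 = 0.004307 hr
W = Wq + 1/μ = 0.004307 + 0.19417 = 0.19848 hr

Final: 0.19848 hr


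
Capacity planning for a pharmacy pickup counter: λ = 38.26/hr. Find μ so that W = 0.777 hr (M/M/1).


W = 1/(μ−λ) ⇒ μ − λ = 1/W = 1/0.777 = 1.2870
μ = λ + 1/W = 38.26 + 1.2870 = 39.5470 per hr

Final: 39.5470 /hr


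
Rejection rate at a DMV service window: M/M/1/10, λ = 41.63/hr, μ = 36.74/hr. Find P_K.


ρ = λ/μ = 41.63/36.74 = 1.1331
P_K = (1−ρ)ρ^K/(1−ρ^(K+1)) = (-0.1331·3.488772)/(1 − 3.953119)
= -0.464347/-2.953119 = 0.157239

Final: 0.157239


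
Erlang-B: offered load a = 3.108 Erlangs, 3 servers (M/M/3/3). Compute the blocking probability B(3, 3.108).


B(c,a) = (a^c/c!) / Σ_{k=0}^{c} a^k/k!
a^3/3! = 5.003706
Σ terms (k=0..3): 1.00000 + 3.10800 + 4.82983 + 5.00371 = 13.941538
B = 5.003706/13.941538 = 0.358906

Final: 0.358906


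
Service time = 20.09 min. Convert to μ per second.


μ = 1/(service time) in consistent units.
1 second = 0.0166667 min, so μ = 0.0166667/20.09 = 0.0008296 per second

Final: 0.0008296 /sec


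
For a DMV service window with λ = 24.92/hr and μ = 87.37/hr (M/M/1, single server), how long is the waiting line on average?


ρ = 24.92/87.37 = 0.2852
Lq = ρ²/(1−ρ) = 0.08135/0.7148 = 0.1138

Final: 0.1138


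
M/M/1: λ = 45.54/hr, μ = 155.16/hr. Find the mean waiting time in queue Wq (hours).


ρ = 45.54/155.16 = 0.2935
Wq = ρ/(μ−λ) = 0.2935/(155.16 − 45.54) = 0.2935/109.62 = 0.002677 hr

Final: 0.002677 hr


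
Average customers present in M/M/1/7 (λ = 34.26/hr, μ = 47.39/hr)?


ρ = 34.26/47.39 = 0.7229
L = ρ[1 − (K+1)ρ^K + Kρ^(K+1)] / [(1−ρ)(1−ρ^(K+1))]
Numerator: 0.7229·(1 − 8·0.103206 + 7·0.074611) = 0.503622
Denominator: (0.2771)·(0.925389) = 0.256391
L = 0.503622/0.256391 = 1.9643

Final: 1.9643


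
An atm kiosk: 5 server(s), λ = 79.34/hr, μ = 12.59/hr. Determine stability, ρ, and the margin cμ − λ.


Total capacity cμ = 5·12.59 = 62.95/hr
ρ = λ/(cμ) = 79.34/62.95 = 1.2604
Stable ⇔ ρ < 1: NO
Spare capacity = cμ − λ = 62.95 − 79.34 = -16.39/hr

Final: ρ = 1.2604; unstable; margin = -16.39/hr


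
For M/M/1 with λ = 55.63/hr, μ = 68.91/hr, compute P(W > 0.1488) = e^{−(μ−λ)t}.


W ~ Exponential(μ−λ) for M/M/1.
μ − λ = 68.91 − 55.63 = 13.2800
P(W > t) = e^{−(μ−λ)t} = e^{−1.9761} = 0.138614

Final: 0.138614


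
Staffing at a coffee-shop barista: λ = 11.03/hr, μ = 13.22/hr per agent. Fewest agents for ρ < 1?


Stability requires cμ > λ ⇔ c > λ/μ.
λ/μ = 11.03/13.22 = 0.8343
Minimum integer c = ⌊0.8343⌋ + 1 = 1
Check: 1·13.22 = 13.22 > 11.03, while 0·13.22 = 0.00 ≤ 11.03

Final: 1 servers


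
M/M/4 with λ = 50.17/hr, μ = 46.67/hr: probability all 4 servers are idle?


a = λ/μ = 50.17/46.67 = 1.0750; ρ = a/c = 0.2687
Σ_{k=0}^{3} a^k/k! (terms k=0..3) = 1.00000 + 1.07499 + 0.57781 + 0.20705 = 2.85985
Tail: a^4/(4!(1−ρ)) = 1.33544/(24·0.7313) = 0.07609
P₀ = 1/(2.85985 + 0.07609) = 1/2.93594 = 0.340606

Final: 0.340606


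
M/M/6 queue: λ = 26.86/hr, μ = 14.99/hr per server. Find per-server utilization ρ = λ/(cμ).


ρ = λ/(cμ) = 26.86/(6·14.99) = 26.86/89.94 = 0.2986

Final: 0.2986


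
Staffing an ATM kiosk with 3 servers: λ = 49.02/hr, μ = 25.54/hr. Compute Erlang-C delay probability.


a = λ/μ = 1.9193; ρ = a/3 = 0.6398
P₀ = 0.124491 (from M/M/c formula)
C(c,a) = [a^c/(c!(1−ρ))]·P₀ = [7.07062/(6·0.3602)]·0.124491
= 3.27144·0.124491 = 0.407264

Final: 0.407264


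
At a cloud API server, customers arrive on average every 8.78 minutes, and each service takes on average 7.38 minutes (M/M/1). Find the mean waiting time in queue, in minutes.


λ = 60/8.78 = 6.8337 /hr
μ = 60/7.38 = 8.1301 /hr
ρ = λ/μ = 6.8337/8.1301 = 0.8405
Wq = ρ/(μ−λ) = 0.8405/(8.1301−6.8337) = 0.64839 hr
In minutes: 0.64839·60 = 38.903 min

Final: 38.903 min


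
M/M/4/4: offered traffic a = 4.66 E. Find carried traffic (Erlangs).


B(4,4.66) = 0.370504 (Erlang-B)
Carried load = a(1 − B) = 4.66·(1 − 0.370504) = 4.66·0.629496 = 2.9335 E

Final: 2.9335 Erlangs


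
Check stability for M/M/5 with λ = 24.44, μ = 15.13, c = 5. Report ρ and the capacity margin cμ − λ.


Total capacity cμ = 5·15.13 = 75.65/hr
ρ = λ/(cμ) = 24.44/75.65 = 0.3231
Stable ⇔ ρ < 1: YES
Spare capacity = cμ − λ = 75.65 − 24.44 = 51.21/hr

Final: ρ = 0.3231; stable; margin = 51.21/hr


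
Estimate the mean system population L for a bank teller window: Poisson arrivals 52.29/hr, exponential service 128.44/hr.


ρ = λ/μ = 52.29/128.44 = 0.4071
L = ρ/(1−ρ) = 0.4071/(1 − 0.4071) = 0.4071/0.5929 = 0.6867

Final: 0.6867


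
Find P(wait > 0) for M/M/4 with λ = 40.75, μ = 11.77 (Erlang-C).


a = λ/μ = 3.4622; ρ = a/4 = 0.8655
P₀ = 0.016155 (from M/M/c formula)
C(c,a) = [a^c/(c!(1−ρ))]·P₀ = [143.68274/(24·0.1345)]·0.016155
= 44.52727·0.016155 = 0.719347

Final: 0.719347


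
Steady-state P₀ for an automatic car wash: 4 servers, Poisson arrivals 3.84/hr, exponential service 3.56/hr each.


a = λ/μ = 3.84/3.56 = 1.0787; ρ = a/c = 0.2697
Σ_{k=0}^{3} a^k/k! (terms k=0..3) = 1.00000 + 1.07865 + 0.58174 + 0.20917 = 2.86956
Tail: a^4/(4!(1−ρ)) = 1.35371/(24·0.7303) = 0.07723
P₀ = 1/(2.86956 + 0.07723) = 1/2.94679 = 0.339352

Final: 0.339352


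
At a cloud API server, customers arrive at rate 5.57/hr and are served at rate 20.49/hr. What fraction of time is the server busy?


ρ = λ/μ = 5.57/20.49 = 0.2718

Final: 0.2718


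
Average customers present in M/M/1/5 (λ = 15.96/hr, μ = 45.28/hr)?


ρ = 15.96/45.28 = 0.3525
L = ρ[1 − (K+1)ρ^K + Kρ^(K+1)] / [(1−ρ)(1−ρ^(K+1))]
Numerator: 0.3525·(1 − 6·0.005440 + 5·0.001918) = 0.344347
Denominator: (0.6475)·(0.998082) = 0.646285
L = 0.344347/0.646285 = 0.5328

Final: 0.5328


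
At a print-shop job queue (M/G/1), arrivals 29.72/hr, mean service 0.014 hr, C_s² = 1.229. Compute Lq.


ρ = λ·E[S] = 29.72·0.014 = 0.4161
Lq = ρ²(1+C_s²)/(2(1−ρ)) = 0.1731·(1+1.229)/(2·0.5839)
= 0.1731·2.2290/1.1678 = 0.33043

Final: 0.33043


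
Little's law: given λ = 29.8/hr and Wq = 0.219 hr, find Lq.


Lq = λWq = 29.8·0.219 = 6.5262

Final: 6.5262


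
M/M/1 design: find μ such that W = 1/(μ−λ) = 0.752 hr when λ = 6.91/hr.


W = 1/(μ−λ) ⇒ μ − λ = 1/W = 1/0.752 = 1.3298
μ = λ + 1/W = 6.91 + 1.3298 = 8.2398 per hr

Final: 8.2398 /hr


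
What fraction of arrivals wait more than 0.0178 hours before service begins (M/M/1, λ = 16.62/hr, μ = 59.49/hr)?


ρ = 16.62/59.49 = 0.2794
P(Wq > t) = ρ·e^{−(μ−λ)t} = 0.2794·e^{−0.7631}
= 0.2794·0.466225 = 0.130252

Final: 0.130252


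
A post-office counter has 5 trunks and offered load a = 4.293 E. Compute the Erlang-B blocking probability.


B(c,a) = (a^c/c!) / Σ_{k=0}^{c} a^k/k!
a^5/5! = 12.151313
Σ terms (k=0..5): 1.00000 + 4.29300 + 9.21492 + 13.18656 + 14.15247 + 12.15131 = 53.998266
B = 12.151313/53.998266 = 0.225032

Final: 0.225032


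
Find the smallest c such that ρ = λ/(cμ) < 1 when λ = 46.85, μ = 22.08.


Stability requires cμ > λ ⇔ c > λ/μ.
λ/μ = 46.85/22.08 = 2.1218
Minimum integer c = ⌊2.1218⌋ + 1 = 3
Check: 3·22.08 = 66.24 > 46.85, while 2·22.08 = 44.16 ≤ 46.85

Final: 3 servers


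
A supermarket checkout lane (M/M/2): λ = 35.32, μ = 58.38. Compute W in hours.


a = 0.6050; ρ = 0.3025; P₀ = 0.535508
Lq = P₀·a^c·ρ/(c!(1−ρ)²) = 0.06094
Wq = Lq/λ = 0.06094/35.32 = 0.001725 hr
W = Wq + 1/μ = 0.001725 + 0.01713 = 0.01885 hr

Final: 0.01885 hr


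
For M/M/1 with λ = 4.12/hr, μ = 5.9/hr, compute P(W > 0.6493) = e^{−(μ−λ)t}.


W ~ Exponential(μ−λ) for M/M/1.
μ − λ = 5.9 − 4.12 = 1.7800
P(W > t) = e^{−(μ−λ)t} = e^{−1.1558} = 0.314820

Final: 0.314820


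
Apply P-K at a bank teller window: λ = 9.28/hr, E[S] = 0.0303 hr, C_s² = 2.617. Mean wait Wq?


ρ = λ·E[S] = 9.28·0.0303 = 0.2812
E[S²] = E[S]²(1+C_s²) = 0.0303²·(1+2.617) = 0.003321
Wq = λ·E[S²]/(2(1−ρ)) = 9.28·0.003321/(2·0.7188) = 0.02144 hr

Final: 0.02144 hr


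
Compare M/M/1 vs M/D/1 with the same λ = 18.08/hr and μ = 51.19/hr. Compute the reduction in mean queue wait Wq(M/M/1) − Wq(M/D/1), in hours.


ρ = 18.08/51.19 = 0.3532
Wq(M/M/1) = ρ/(μ−λ) = 0.3532/33.11 = 0.01067 hr
Wq(M/D/1) = ρ/(2(μ−λ)) = 0.005334 hr
Savings = 0.01067 − 0.005334 = 0.005334 hr

Final: 0.005334 hr


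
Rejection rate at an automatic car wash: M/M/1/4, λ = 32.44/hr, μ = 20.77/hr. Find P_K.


ρ = λ/μ = 32.44/20.77 = 1.5619
P_K = (1−ρ)ρ^K/(1−ρ^(K+1)) = (-0.5619·5.950828)/(1 − 9.294408)
= -3.343580/-8.294408 = 0.403113

Final: 0.403113


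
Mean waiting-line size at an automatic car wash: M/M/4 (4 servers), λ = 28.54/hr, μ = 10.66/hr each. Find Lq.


a = λ/μ = 2.6773; ρ = a/4 = 0.6693
P₀ = 0.059054
Lq = P₀·a^c·ρ / (c!·(1−ρ)²) = 0.059054·51.37917·0.6693/(24·0.10935)
= 0.77385

Final: 0.77385


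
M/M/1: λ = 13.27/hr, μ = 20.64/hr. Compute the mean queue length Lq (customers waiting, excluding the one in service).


ρ = 13.27/20.64 = 0.6429
Lq = ρ²/(1−ρ) = 0.4134/0.3571 = 1.1576

Final: 1.1576


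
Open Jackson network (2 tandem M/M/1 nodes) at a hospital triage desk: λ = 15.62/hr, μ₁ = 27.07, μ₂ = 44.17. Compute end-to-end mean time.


Each node sees arrival rate λ = 15.62/hr (tandem ⇒ throughput preserved).
W₁ = 1/(μ₁−λ) = 1/(27.07−15.62) = 0.08734 hr
W₂ = 1/(μ₂−λ) = 1/(44.17−15.62) = 0.03503 hr
W_total = W₁ + W₂ = 0.08734 + 0.03503 = 0.12236 hr

Final: 0.12236 hr


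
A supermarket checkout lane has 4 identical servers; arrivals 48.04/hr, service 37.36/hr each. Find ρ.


ρ = λ/(cμ) = 48.04/(4·37.36) = 48.04/149.44 = 0.3215

Final: 0.3215


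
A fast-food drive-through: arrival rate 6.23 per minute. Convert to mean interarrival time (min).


Mean interarrival time = 1/λ = 1/6.23 minute = 0.16051 minute
In minutes: 0.16051 × 1 = 0.1605 min

Final: 0.1605 min


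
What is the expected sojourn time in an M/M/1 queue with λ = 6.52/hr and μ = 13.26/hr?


W = 1/(μ−λ) = 1/(13.26 − 6.52) = 1/6.74 = 0.1484 hr

Final: 0.1484 hr


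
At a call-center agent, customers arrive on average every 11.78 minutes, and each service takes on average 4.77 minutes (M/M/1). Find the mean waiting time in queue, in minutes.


λ = 60/11.78 = 5.0934 /hr
μ = 60/4.77 = 12.5786 /hr
ρ = λ/μ = 5.0934/12.5786 = 0.4049
Wq = ρ/(μ−λ) = 0.4049/(12.5786−5.0934) = 0.05410 hr
In minutes: 0.05410·60 = 3.246 min

Final: 3.246 min


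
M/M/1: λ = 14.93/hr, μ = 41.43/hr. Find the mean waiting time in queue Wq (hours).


ρ = 14.93/41.43 = 0.3604
Wq = ρ/(μ−λ) = 0.3604/(41.43 − 14.93) = 0.3604/26.50 = 0.01360 hr

Final: 0.01360 hr


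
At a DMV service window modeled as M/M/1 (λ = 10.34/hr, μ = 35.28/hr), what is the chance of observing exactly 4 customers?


ρ = 10.34/35.28 = 0.2931
P_n = (1−ρ)·ρ^n = (1 − 0.2931)·0.2931^4 = 0.7069·0.007378 = 0.005216

Final: 0.005216


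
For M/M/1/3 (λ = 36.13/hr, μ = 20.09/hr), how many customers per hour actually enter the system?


ρ = 1.7984; P_K = (1−ρ)ρ^3/(1−ρ^4) = 0.490879
λ_eff = λ(1 − P_K) = 36.13·(1 − 0.490879) = 36.13·0.509121 = 18.3945 /hr

Final: 18.3945 /hr


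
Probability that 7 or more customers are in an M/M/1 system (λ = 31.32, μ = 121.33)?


ρ = 31.32/121.33 = 0.2581
P(N ≥ n) = ρ^n = 0.2581^7 = 0.00007638

Final: 0.00007638


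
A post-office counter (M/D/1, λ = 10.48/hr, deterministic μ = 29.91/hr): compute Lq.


ρ = 10.48/29.91 = 0.3504
M/D/1: Lq = ρ²/(2(1−ρ)) = 0.1228/(2·0.6496) = 0.09449

Final: 0.09449


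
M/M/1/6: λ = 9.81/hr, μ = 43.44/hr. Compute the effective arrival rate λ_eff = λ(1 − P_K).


ρ = 0.2258; P_K = (1−ρ)ρ^6/(1−ρ^7) = 0.0001027
λ_eff = λ(1 − P_K) = 9.81·(1 − 0.0001027) = 9.81·0.999897 = 9.8090 /hr

Final: 9.8090 /hr


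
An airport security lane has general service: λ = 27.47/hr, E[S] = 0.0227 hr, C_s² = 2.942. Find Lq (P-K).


ρ = λ·E[S] = 27.47·0.0227 = 0.6236
Lq = ρ²(1+C_s²)/(2(1−ρ)) = 0.3888·(1+2.942)/(2·0.3764)
= 0.3888·3.9420/0.7529 = 2.03596

Final: 2.03596


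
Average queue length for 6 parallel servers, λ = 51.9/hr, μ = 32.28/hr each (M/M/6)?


a = λ/μ = 1.6078; ρ = a/6 = 0.2680
P₀ = 0.200249
Lq = P₀·a^c·ρ / (c!·(1−ρ)²) = 0.200249·17.27440·0.2680/(720·0.53587)
= 0.002402

Final: 0.002402


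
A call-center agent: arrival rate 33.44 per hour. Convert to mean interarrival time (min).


Mean interarrival time = 1/λ = 1/33.44 hour = 0.02990 hour
In minutes: 0.02990 × 60 = 1.7943 min

Final: 1.7943 min


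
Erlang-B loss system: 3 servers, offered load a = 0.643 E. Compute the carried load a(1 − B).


B(3,0.643) = 0.023393 (Erlang-B)
Carried load = a(1 − B) = 0.643·(1 − 0.023393) = 0.643·0.976607 = 0.6280 E

Final: 0.6280 Erlangs


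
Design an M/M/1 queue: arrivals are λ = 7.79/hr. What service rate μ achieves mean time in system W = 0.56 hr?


W = 1/(μ−λ) ⇒ μ − λ = 1/W = 1/0.56 = 1.7857
μ = λ + 1/W = 7.79 + 1.7857 = 9.5757 per hr

Final: 9.5757 /hr


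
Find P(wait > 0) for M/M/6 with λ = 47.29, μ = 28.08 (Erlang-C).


a = λ/μ = 1.6841; ρ = a/6 = 0.2807
P₀ = 0.185513 (from M/M/c formula)
C(c,a) = [a^c/(c!(1−ρ))]·P₀ = [22.81567/(720·0.7193)]·0.185513
= 0.04405·0.185513 = 0.008173

Final: 0.008173


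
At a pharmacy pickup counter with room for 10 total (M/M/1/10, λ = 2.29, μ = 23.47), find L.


ρ = 2.29/23.47 = 0.09757
L = ρ[1 − (K+1)ρ^K + Kρ^(K+1)] / [(1−ρ)(1−ρ^(K+1))]
Numerator: 0.09757·(1 − 11·7.820e-11 + 10·7.630e-12) = 0.097571
Denominator: (0.9024)·(1.000000) = 0.902429
L = 0.097571/0.902429 = 0.1081

Final: 0.1081


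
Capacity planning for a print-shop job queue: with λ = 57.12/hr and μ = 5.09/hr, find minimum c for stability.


Stability requires cμ > λ ⇔ c > λ/μ.
λ/μ = 57.12/5.09 = 11.2220
Minimum integer c = ⌊11.2220⌋ + 1 = 12
Check: 12·5.09 = 61.08 > 57.12, while 11·5.09 = 55.99 ≤ 57.12

Final: 12 servers


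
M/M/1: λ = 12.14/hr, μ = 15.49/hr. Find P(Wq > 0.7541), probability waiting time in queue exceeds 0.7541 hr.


ρ = 12.14/15.49 = 0.7837
P(Wq > t) = ρ·e^{−(μ−λ)t} = 0.7837·e^{−2.5262}
= 0.7837·0.079960 = 0.062667

Final: 0.062667


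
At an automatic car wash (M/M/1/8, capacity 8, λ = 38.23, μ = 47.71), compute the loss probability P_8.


ρ = λ/μ = 38.23/47.71 = 0.8013
P_K = (1−ρ)ρ^K/(1−ρ^(K+1)) = (0.1987·0.169965)/(1 − 0.136193)
= 0.033772/0.863807 = 0.039097

Final: 0.039097


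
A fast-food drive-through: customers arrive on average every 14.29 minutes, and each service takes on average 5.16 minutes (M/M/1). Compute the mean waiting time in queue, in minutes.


λ = 60/14.29 = 4.1987 /hr
μ = 60/5.16 = 11.6279 /hr
ρ = λ/μ = 4.1987/11.6279 = 0.3611
Wq = ρ/(μ−λ) = 0.3611/(11.6279−4.1987) = 0.04860 hr
In minutes: 0.04860·60 = 2.916 min

Final: 2.916 min


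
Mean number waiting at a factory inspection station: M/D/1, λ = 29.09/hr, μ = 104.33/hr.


ρ = 29.09/104.33 = 0.2788
M/D/1: Lq = ρ²/(2(1−ρ)) = 0.07774/(2·0.7212) = 0.05390

Final: 0.05390


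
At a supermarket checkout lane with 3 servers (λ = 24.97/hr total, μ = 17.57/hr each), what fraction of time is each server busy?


ρ = λ/(cμ) = 24.97/(3·17.57) = 24.97/52.71 = 0.4737

Final: 0.4737


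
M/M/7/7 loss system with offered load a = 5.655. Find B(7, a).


B(c,a) = (a^c/c!) / Σ_{k=0}^{c} a^k/k!
a^7/7! = 36.694226
Σ terms (k=0..7): 1.00000 + 5.65500 + 15.98951 + 30.14023 + 42.61075 + 48.19276 + 45.42168 + 36.69423 = 225.704158
B = 36.694226/225.704158 = 0.162577

Final: 0.162577


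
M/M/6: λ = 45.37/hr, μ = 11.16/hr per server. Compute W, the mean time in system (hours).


a = 4.0654; ρ = 0.6776; P₀ = 0.015477
Lq = P₀·a^c·ρ/(c!(1−ρ)²) = 0.63251
Wq = Lq/λ = 0.63251/45.37 = 0.01394 hr
W = Wq + 1/μ = 0.01394 + 0.08961 = 0.10355 hr

Final: 0.10355 hr


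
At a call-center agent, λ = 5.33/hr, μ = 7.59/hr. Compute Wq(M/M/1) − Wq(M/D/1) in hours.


ρ = 5.33/7.59 = 0.7022
Wq(M/M/1) = ρ/(μ−λ) = 0.7022/2.26 = 0.31073 hr
Wq(M/D/1) = ρ/(2(μ−λ)) = 0.15536 hr
Savings = 0.31073 − 0.15536 = 0.15536 hr

Final: 0.15536 hr


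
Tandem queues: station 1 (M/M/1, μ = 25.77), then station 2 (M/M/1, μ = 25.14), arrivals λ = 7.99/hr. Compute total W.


Each node sees arrival rate λ = 7.99/hr (tandem ⇒ throughput preserved).
W₁ = 1/(μ₁−λ) = 1/(25.77−7.99) = 0.05624 hr
W₂ = 1/(μ₂−λ) = 1/(25.14−7.99) = 0.05831 hr
W_total = W₁ + W₂ = 0.05624 + 0.05831 = 0.11455 hr

Final: 0.11455 hr


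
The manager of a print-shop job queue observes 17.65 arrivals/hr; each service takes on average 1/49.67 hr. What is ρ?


ρ = λ/μ = 17.65/49.67 = 0.3553

Final: 0.3553


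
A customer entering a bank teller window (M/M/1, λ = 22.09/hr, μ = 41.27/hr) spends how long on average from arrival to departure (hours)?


W = 1/(μ−λ) = 1/(41.27 − 22.09) = 1/19.18 = 0.05214 hr

Final: 0.05214 hr


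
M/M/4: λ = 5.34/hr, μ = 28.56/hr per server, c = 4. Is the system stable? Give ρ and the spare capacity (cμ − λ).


Total capacity cμ = 4·28.56 = 114.24/hr
ρ = λ/(cμ) = 5.34/114.24 = 0.04674
Stable ⇔ ρ < 1: YES
Spare capacity = cμ − λ = 114.24 − 5.34 = 108.90/hr

Final: ρ = 0.04674; stable; margin = 108.90/hr


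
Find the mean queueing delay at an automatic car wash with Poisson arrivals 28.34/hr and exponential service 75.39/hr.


ρ = 28.34/75.39 = 0.3759
Wq = ρ/(μ−λ) = 0.3759/(75.39 − 28.34) = 0.3759/47.05 = 0.007990 hr

Final: 0.007990 hr


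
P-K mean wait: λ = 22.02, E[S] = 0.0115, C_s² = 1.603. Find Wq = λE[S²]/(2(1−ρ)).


ρ = λ·E[S] = 22.02·0.0115 = 0.2532
E[S²] = E[S]²(1+C_s²) = 0.0115²·(1+1.603) = 0.0003442
Wq = λ·E[S²]/(2(1−ρ)) = 22.02·0.0003442/(2·0.7468) = 0.005075 hr

Final: 0.005075 hr


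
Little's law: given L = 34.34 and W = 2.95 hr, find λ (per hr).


λ = L/W = 34.34/2.95 = 11.6407 /hr

Final: 11.6407 /hr


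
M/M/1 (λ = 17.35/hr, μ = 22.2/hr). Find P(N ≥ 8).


ρ = 17.35/22.2 = 0.7815
P(N ≥ n) = ρ^n = 0.7815^8 = 0.139178

Final: 0.139178


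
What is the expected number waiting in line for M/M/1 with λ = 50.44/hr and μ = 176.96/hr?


ρ = 50.44/176.96 = 0.2850
Lq = ρ²/(1−ρ) = 0.08125/0.7150 = 0.1136

Final: 0.1136


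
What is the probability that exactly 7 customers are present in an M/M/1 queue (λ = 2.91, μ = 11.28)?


ρ = 2.91/11.28 = 0.2580
P_n = (1−ρ)·ρ^n = (1 − 0.2580)·0.2580^7 = 0.7420·0.00007605 = 0.00005643

Final: 0.00005643


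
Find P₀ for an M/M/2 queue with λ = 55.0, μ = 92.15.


a = λ/μ = 55.0/92.15 = 0.5969; ρ = a/c = 0.2984
Σ_{k=0}^{1} a^k/k! (terms k=0..1) = 1.00000 + 0.59685 = 1.59685
Tail: a^2/(2!(1−ρ)) = 0.35623/(2·0.7016) = 0.25388
P₀ = 1/(1.59685 + 0.25388) = 1/1.85073 = 0.540326

Final: 0.540326


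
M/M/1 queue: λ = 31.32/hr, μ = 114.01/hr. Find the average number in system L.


ρ = λ/μ = 31.32/114.01 = 0.2747
L = ρ/(1−ρ) = 0.2747/(1 − 0.2747) = 0.2747/0.7253 = 0.3788

Final: 0.3788


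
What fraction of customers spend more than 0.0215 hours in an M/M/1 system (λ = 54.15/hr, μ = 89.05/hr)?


W ~ Exponential(μ−λ) for M/M/1.
μ − λ = 89.05 − 54.15 = 34.9000
P(W > t) = e^{−(μ−λ)t} = e^{−0.7503} = 0.472201

Final: 0.472201


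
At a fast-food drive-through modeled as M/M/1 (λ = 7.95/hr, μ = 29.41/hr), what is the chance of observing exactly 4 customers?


ρ = 7.95/29.41 = 0.2703
P_n = (1−ρ)·ρ^n = (1 − 0.2703)·0.2703^4 = 0.7297·0.005339 = 0.003896

Final: 0.003896


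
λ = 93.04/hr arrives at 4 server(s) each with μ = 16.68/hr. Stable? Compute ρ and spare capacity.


Total capacity cμ = 4·16.68 = 66.72/hr
ρ = λ/(cμ) = 93.04/66.72 = 1.3945
Stable ⇔ ρ < 1: NO
Spare capacity = cμ − λ = 66.72 − 93.04 = -26.32/hr

Final: ρ = 1.3945; unstable; margin = -26.32/hr


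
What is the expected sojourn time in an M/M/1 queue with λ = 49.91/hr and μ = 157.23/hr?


W = 1/(μ−λ) = 1/(157.23 − 49.91) = 1/107.32 = 0.009318 hr

Final: 0.009318 hr


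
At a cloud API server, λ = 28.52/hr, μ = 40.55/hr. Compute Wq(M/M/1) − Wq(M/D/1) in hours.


ρ = 28.52/40.55 = 0.7033
Wq(M/M/1) = ρ/(μ−λ) = 0.7033/12.03 = 0.05846 hr
Wq(M/D/1) = ρ/(2(μ−λ)) = 0.02923 hr
Savings = 0.05846 − 0.02923 = 0.02923 hr

Final: 0.02923 hr


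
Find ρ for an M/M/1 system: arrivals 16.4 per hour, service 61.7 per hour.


ρ = λ/μ = 16.4/61.7 = 0.2658

Final: 0.2658


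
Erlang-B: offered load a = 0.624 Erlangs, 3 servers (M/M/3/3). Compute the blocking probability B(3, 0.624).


B(c,a) = (a^c/c!) / Σ_{k=0}^{c} a^k/k!
a^3/3! = 0.040495
Σ terms (k=0..3): 1.00000 + 0.62400 + 0.19469 + 0.04050 = 1.859183
B = 0.040495/1.859183 = 0.021781

Final: 0.021781


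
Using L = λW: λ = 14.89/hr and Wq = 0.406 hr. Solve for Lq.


Lq = λWq = 14.89·0.406 = 6.0453

Final: 6.0453


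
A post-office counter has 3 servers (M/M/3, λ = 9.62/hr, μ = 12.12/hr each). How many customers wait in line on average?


a = λ/μ = 0.7937; ρ = a/3 = 0.2646
P₀ = 0.450033
Lq = P₀·a^c·ρ / (c!·(1−ρ)²) = 0.450033·0.50005·0.2646/(6·0.54085)
= 0.01835

Final: 0.01835


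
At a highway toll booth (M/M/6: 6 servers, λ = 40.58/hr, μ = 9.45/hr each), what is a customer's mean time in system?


a = 4.2942; ρ = 0.7157; P₀ = 0.011809
Lq = P₀·a^c·ρ/(c!(1−ρ)²) = 0.91062
Wq = Lq/λ = 0.91062/40.58 = 0.02244 hr
W = Wq + 1/μ = 0.02244 + 0.10582 = 0.12826 hr

Final: 0.12826 hr


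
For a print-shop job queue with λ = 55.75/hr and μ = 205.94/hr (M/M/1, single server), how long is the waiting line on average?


ρ = 55.75/205.94 = 0.2707
Lq = ρ²/(1−ρ) = 0.07328/0.7293 = 0.1005

Final: 0.1005


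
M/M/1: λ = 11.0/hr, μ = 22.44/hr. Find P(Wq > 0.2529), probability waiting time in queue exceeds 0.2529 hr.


ρ = 11.0/22.44 = 0.4902
P(Wq > t) = ρ·e^{−(μ−λ)t} = 0.4902·e^{−2.8932}
= 0.4902·0.055400 = 0.027157

Final: 0.027157


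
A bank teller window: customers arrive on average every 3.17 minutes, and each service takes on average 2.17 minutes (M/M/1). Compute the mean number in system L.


λ = 60/3.17 = 18.9274 /hr
μ = 60/2.17 = 27.6498 /hr
ρ = λ/μ = 18.9274/27.6498 = 0.6845
L = ρ/(1−ρ) = 0.6845/0.3155 = 2.1700

Final: 2.1700


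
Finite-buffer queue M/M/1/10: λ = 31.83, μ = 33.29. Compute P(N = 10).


ρ = λ/μ = 31.83/33.29 = 0.9561
P_K = (1−ρ)ρ^K/(1−ρ^(K+1)) = (0.04386·0.638599)/(1 − 0.610592)
= 0.028007/0.389408 = 0.071922

Final: 0.071922


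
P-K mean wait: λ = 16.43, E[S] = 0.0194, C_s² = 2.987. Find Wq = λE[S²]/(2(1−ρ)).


ρ = λ·E[S] = 16.43·0.0194 = 0.3187
E[S²] = E[S]²(1+C_s²) = 0.0194²·(1+2.987) = 0.001501
Wq = λ·E[S²]/(2(1−ρ)) = 16.43·0.001501/(2·0.6813) = 0.01809 hr

Final: 0.01809 hr


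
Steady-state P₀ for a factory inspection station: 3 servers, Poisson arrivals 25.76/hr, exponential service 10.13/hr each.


a = λ/μ = 25.76/10.13 = 2.5429; ρ = a/c = 0.8476
Σ_{k=0}^{2} a^k/k! (terms k=0..2) = 1.00000 + 2.54294 + 3.23328 = 6.77622
Tail: a^3/(3!(1−ρ)) = 16.44407/(6·0.1524) = 17.98903
P₀ = 1/(6.77622 + 17.98903) = 1/24.76525 = 0.040379

Final: 0.040379


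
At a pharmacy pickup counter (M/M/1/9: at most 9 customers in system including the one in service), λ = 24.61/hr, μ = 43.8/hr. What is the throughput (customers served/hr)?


ρ = 0.5619; P_K = (1−ρ)ρ^9/(1−ρ^10) = 0.002453
λ_eff = λ(1 − P_K) = 24.61·(1 − 0.002453) = 24.61·0.997547 = 24.5496 /hr

Final: 24.5496 /hr


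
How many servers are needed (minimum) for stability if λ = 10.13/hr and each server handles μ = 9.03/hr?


Stability requires cμ > λ ⇔ c > λ/μ.
λ/μ = 10.13/9.03 = 1.1218
Minimum integer c = ⌊1.1218⌋ + 1 = 2
Check: 2·9.03 = 18.06 > 10.13, while 1·9.03 = 9.03 ≤ 10.13

Final: 2 servers


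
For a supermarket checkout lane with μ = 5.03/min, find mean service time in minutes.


Mean service time = 1/μ = 1/5.03 minute = 0.19881 minute
In minutes: 0.19881 × 1 = 0.1988 min

Final: 0.1988 min


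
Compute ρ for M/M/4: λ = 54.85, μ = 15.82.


ρ = λ/(cμ) = 54.85/(4·15.82) = 54.85/63.28 = 0.8668

Final: 0.8668


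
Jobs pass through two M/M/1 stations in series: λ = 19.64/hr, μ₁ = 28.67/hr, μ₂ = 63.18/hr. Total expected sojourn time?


Each node sees arrival rate λ = 19.64/hr (tandem ⇒ throughput preserved).
W₁ = 1/(μ₁−λ) = 1/(28.67−19.64) = 0.11074 hr
W₂ = 1/(μ₂−λ) = 1/(63.18−19.64) = 0.02297 hr
W_total = W₁ + W₂ = 0.11074 + 0.02297 = 0.13371 hr

Final: 0.13371 hr


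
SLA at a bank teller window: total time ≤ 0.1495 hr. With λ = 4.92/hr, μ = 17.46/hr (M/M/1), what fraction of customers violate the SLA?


W ~ Exponential(μ−λ) for M/M/1.
μ − λ = 17.46 − 4.92 = 12.5400
P(W > t) = e^{−(μ−λ)t} = e^{−1.8747} = 0.153396

Final: 0.153396


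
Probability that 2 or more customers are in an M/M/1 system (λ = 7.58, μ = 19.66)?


ρ = 7.58/19.66 = 0.3856
P(N ≥ n) = ρ^n = 0.3856^2 = 0.148652

Final: 0.148652


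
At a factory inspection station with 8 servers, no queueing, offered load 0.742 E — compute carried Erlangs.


B(8,0.742) = 0.000001085 (Erlang-B)
Carried load = a(1 − B) = 0.742·(1 − 0.000001085) = 0.742·0.999999 = 0.7420 E

Final: 0.7420 Erlangs


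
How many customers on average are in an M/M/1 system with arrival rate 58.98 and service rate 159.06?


ρ = λ/μ = 58.98/159.06 = 0.3708
L = ρ/(1−ρ) = 0.3708/(1 − 0.3708) = 0.3708/0.6292 = 0.5893

Final: 0.5893


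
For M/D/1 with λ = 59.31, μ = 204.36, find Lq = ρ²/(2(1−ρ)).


ρ = 59.31/204.36 = 0.2902
M/D/1: Lq = ρ²/(2(1−ρ)) = 0.08423/(2·0.7098) = 0.05934

Final: 0.05934


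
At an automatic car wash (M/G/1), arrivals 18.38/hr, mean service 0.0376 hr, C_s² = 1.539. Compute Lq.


ρ = λ·E[S] = 18.38·0.0376 = 0.6911
Lq = ρ²(1+C_s²)/(2(1−ρ)) = 0.4776·(1+1.539)/(2·0.3089)
= 0.4776·2.5390/0.6178 = 1.96275

Final: 1.96275


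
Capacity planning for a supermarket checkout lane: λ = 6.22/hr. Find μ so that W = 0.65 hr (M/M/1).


W = 1/(μ−λ) ⇒ μ − λ = 1/W = 1/0.65 = 1.5385
μ = λ + 1/W = 6.22 + 1.5385 = 7.7585 per hr

Final: 7.7585 /hr


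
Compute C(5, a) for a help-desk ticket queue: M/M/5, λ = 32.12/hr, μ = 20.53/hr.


a = λ/μ = 1.5645; ρ = a/5 = 0.3129
P₀ = 0.208766 (from M/M/c formula)
C(c,a) = [a^c/(c!(1−ρ))]·P₀ = [9.37417/(120·0.6871)]·0.208766
= 0.11369·0.208766 = 0.023735

Final: 0.023735


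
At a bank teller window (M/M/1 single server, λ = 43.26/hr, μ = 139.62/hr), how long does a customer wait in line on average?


ρ = 43.26/139.62 = 0.3098
Wq = ρ/(μ−λ) = 0.3098/(139.62 − 43.26) = 0.3098/96.36 = 0.003215 hr

Final: 0.003215 hr


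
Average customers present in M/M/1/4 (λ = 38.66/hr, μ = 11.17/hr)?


ρ = 38.66/11.17 = 3.4611
L = ρ[1 − (K+1)ρ^K + Kρ^(K+1)] / [(1−ρ)(1−ρ^(K+1))]
Numerator: 3.4611·(1 − 5·143.494319 + 4·496.641930) = 4395.874329
Denominator: (-2.4611)·(-495.641930) = 1219.802744
L = 4395.874329/1219.802744 = 3.6038

Final: 3.6038


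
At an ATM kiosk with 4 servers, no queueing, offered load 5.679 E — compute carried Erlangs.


B(4,5.679) = 0.448322 (Erlang-B)
Carried load = a(1 − B) = 5.679·(1 − 0.448322) = 5.679·0.551678 = 3.1330 E

Final: 3.1330 Erlangs
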